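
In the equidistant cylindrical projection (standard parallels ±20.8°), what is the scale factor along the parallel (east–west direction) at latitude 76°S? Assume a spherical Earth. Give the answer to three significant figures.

The equidistant cylindrical projection with φ₀ = 20.8° has h = 1 (meridians true) and k = cos φ₀ / cos φ along parallels.
k = cos 20.8° / cos 76° = 0.9348/0.2419 = 3.864.

3.86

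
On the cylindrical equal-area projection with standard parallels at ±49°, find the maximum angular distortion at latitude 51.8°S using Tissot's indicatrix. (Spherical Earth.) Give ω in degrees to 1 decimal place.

6.8°

A cylindrical equal-area projection with standard parallel φ₀ has meridian scale h = cos φ / cos φ₀ and parallel scale k = cos φ₀ / cos φ (so areas are preserved, h·k = 1).
At 51.8°: h = 0.9426, k = 1.061; principal scales a = 1.061, b = 0.9426.
sin(ω/2) = (a − b)/(a + b) = 0.1183/2.003 = 0.05903, so ω = 2 arcsin(0.05903) ≈ 6.8°.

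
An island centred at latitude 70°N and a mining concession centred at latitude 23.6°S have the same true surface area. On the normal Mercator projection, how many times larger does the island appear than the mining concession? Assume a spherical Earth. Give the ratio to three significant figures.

7.18

On Mercator, area is exaggerated by sec²φ = 1/cos²φ.
At 70°: sec²(70°) = 1/0.3420² = 8.549.
At 23.6°: sec²(23.6°) = 1/0.9164² = 1.191.
Ratio = 8.549/1.191 = cos²(23.6°)/cos²(70°) ≈ 7.18.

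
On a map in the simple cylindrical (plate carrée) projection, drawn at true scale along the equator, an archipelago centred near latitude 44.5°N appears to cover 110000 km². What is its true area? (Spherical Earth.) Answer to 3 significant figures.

78500 km²

In the plate carrée (x = Rλ, y = Rφ), meridians are true-scale (h = 1) and parallels are stretched by k = sec φ.
Areal scale = h·k = 1 × sec φ; at 44.5°, h = 1.000, k = 1.402, so h·k = 1.402.
True area = apparent / (areal scale) = 110000 / 1.402 ≈ 78500 km².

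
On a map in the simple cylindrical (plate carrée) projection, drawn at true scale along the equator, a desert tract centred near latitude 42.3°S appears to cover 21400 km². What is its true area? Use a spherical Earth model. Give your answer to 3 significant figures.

15800 km²

Plate carrée maps x = Rλ, y = Rφ. The meridian scale is h = 1 and the parallel scale is k = 1/cos φ = sec φ.
Areal scale = h·k = 1 × sec φ; at 42.3°, h = 1.000, k = 1.352, so h·k = 1.352.
True area = apparent / (areal scale) = 21400 / 1.352 ≈ 15800 km².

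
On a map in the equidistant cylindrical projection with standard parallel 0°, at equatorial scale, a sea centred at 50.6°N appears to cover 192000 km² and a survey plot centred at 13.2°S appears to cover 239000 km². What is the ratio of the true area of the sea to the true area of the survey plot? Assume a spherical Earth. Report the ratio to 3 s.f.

Plate carrée has h = 1 and k = sec φ, giving areal scale sec φ; true area = (apparent area) · cos φ.
True area of sea: 192000 × cos(50.6°) = 192000 × 0.6347 = 121900 km².
True area of survey plot: 239000 × cos(13.2°) = 239000 × 0.9736 = 232700 km².
Ratio = 121900 / 232700 ≈ 0.524.

0.524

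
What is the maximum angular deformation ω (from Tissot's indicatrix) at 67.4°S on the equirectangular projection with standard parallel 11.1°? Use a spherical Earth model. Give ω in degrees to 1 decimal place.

With standard parallel φ₀ = 11.1°, the equirectangular projection gives x = Rλ cos φ₀, y = Rφ, so h = 1 and k = cos 11.1° / cos φ.
At 67.4°: h = 1.000, k = 2.553; principal scales a = 2.553, b = 1.000.
sin(ω/2) = (a − b)/(a + b) = 1.553/3.553 = 0.4372, so ω = 2 arcsin(0.4372) ≈ 51.8°.

51.8°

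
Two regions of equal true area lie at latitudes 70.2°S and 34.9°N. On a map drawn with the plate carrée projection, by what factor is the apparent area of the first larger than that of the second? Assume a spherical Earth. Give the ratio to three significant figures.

In the plate carrée (x = Rλ, y = Rφ), meridians are true-scale (h = 1) and parallels are stretched by k = sec φ.
Areal scale at 70.2°: h·k = 1.000 × 2.952 = 2.952.
Areal scale at 34.9°: h·k = 1.000 × 1.219 = 1.219.
Ratio = 2.952/1.219 ≈ 2.42.

2.42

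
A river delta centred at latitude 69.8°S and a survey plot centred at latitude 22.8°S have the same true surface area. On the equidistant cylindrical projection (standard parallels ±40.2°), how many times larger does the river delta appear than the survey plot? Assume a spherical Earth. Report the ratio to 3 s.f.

2.67

The equidistant cylindrical projection with φ₀ = 40.2° has h = 1 (meridians true) and k = cos φ₀ / cos φ along parallels.
Areal scale at 69.8°: h·k = 1.000 × 2.212 = 2.212.
Areal scale at 22.8°: h·k = 1.000 × 0.8285 = 0.8285.
Ratio = 2.212/0.8285 ≈ 2.67.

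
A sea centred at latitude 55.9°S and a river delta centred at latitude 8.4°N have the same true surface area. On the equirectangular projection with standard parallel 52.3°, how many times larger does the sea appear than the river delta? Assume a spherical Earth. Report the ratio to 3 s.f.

1.76

The equidistant cylindrical projection with φ₀ = 52.3° has h = 1 (meridians true) and k = cos φ₀ / cos φ along parallels.
Areal scale at 55.9°: h·k = 1.000 × 1.091 = 1.091.
Areal scale at 8.4°: h·k = 1.000 × 0.6182 = 0.6182.
Ratio = 1.091/0.6182 ≈ 1.76.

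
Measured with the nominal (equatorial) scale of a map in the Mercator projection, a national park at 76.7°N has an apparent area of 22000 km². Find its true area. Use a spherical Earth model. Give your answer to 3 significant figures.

For Mercator, h = k = sec φ (a conformal cylindrical projection has a single point scale, 1/cos φ).
Areal scale = k² = sec²φ = 1/cos²(76.7°) = 1/0.2300² = 18.90.
True area = apparent / (areal scale) = 22000 / 18.90 ≈ 1160 km².

1160 km²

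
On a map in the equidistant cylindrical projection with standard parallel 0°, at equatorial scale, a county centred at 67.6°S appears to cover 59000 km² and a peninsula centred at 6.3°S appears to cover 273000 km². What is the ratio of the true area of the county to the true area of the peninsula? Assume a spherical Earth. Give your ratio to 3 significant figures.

0.0829

Plate carrée has h = 1 and k = sec φ, giving areal scale sec φ; true area = (apparent area) · cos φ.
True area of county: 59000 × cos(67.6°) = 59000 × 0.3811 = 22480 km².
True area of peninsula: 273000 × cos(6.3°) = 273000 × 0.9940 = 271400 km².
Ratio = 22480 / 271400 ≈ 0.0829.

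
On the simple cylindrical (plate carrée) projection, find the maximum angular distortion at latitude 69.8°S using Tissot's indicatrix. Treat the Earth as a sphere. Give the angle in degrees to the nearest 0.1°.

Plate carrée maps x = Rλ, y = Rφ. The meridian scale is h = 1 and the parallel scale is k = 1/cos φ = sec φ.
At 69.8°: h = 1.000, k = 2.896; principal scales a = 2.896, b = 1.000.
sin(ω/2) = (a − b)/(a + b) = 1.896/3.896 = 0.4867, so ω = 2 arcsin(0.4867) ≈ 58.2°.

58.2°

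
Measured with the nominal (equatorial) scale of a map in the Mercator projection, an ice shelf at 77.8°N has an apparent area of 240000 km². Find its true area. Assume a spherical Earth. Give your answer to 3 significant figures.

10700 km²

For Mercator, h = k = sec φ (a conformal cylindrical projection has a single point scale, 1/cos φ).
Areal scale = k² = sec²φ = 1/cos²(77.8°) = 1/0.2113² = 22.39.
True area = apparent / (areal scale) = 240000 / 22.39 ≈ 10700 km².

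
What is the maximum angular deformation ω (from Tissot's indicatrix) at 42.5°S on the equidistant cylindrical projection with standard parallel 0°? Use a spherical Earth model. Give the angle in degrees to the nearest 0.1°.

17.4°

For the equirectangular projection with φ₀ = 0 (plate carrée), h = 1 along meridians and k = sec φ along parallels.
At 42.5°: h = 1.000, k = 1.356; principal scales a = 1.356, b = 1.000.
sin(ω/2) = (a − b)/(a + b) = 0.3563/2.356 = 0.1512, so ω = 2 arcsin(0.1512) ≈ 17.4°.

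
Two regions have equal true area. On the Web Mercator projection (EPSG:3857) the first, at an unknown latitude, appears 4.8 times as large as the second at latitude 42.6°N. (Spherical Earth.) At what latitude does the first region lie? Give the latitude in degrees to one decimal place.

70.4°

For equal true areas on Mercator, apparent areas scale as sec²φ, so the ratio is cos²φ₂ / cos²φ₁.
cos²φ₂ / cos²φ₁ = 4.8  ⇒  cos φ₁ = cos 42.6° / √4.8 = 0.7361/2.191 = 0.3360.
φ₁ = arccos(0.3360) ≈ 70.4°.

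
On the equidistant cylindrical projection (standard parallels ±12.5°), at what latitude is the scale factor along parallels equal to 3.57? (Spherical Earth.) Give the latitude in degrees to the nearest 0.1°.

74.1°

In the equirectangular projection with standard parallel φ₀ = 12.5° (x = Rλ cos φ₀, y = Rφ), meridians are true-scale (h = 1) and the parallel scale is k = cos φ₀ / cos φ.
k = cos φ₀ / cos φ = 3.57  ⇒  cos φ = cos 12.5° / 3.57 = 0.2735.
φ = arccos(0.2735) ≈ 74.1°.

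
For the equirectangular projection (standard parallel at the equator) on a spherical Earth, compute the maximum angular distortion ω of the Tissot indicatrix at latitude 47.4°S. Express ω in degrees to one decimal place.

22.2°

Plate carrée maps x = Rλ, y = Rφ. The meridian scale is h = 1 and the parallel scale is k = 1/cos φ = sec φ.
At 47.4°: h = 1.000, k = 1.477; principal scales a = 1.477, b = 1.000.
sin(ω/2) = (a − b)/(a + b) = 0.4774/2.477 = 0.1927, so ω = 2 arcsin(0.1927) ≈ 22.2°.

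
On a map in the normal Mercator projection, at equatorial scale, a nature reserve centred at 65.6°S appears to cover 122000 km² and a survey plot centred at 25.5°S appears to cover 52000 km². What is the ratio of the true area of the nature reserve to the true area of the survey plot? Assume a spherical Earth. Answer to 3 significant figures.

0.491

Mercator's areal exaggeration is sec²φ; hence true area = (apparent area) · cos²φ.
True area of nature reserve: 122000 × cos²(65.6°) = 122000 × 0.1707 = 20820 km².
True area of survey plot: 52000 × cos²(25.5°) = 52000 × 0.8147 = 42360 km².
Ratio = 20820 / 42360 ≈ 0.491.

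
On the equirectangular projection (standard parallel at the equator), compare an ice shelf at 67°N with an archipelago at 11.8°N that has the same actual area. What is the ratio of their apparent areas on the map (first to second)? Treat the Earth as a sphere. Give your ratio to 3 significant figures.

2.51

For the equirectangular projection with φ₀ = 0 (plate carrée), h = 1 along meridians and k = sec φ along parallels.
Areal scale at 67°: h·k = 1.000 × 2.559 = 2.559.
Areal scale at 11.8°: h·k = 1.000 × 1.022 = 1.022.
Ratio = 2.559/1.022 ≈ 2.51.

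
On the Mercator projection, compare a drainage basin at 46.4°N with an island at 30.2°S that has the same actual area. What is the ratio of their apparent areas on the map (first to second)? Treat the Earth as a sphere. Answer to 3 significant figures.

Mercator is conformal with k = sec φ, so areal scale = k² = sec²φ.
At 46.4°: sec²(46.4°) = 1/0.6896² = 2.103.
At 30.2°: sec²(30.2°) = 1/0.8643² = 1.339.
Ratio = 2.103/1.339 = cos²(30.2°)/cos²(46.4°) ≈ 1.57.

1.57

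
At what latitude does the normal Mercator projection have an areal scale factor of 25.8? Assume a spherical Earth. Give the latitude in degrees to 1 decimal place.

Mercator areal scale is sec²φ.
sec²φ = 25.8  ⇒  cos²φ = 0.03876  ⇒  cos φ = 0.1969.
φ = arccos(0.1969) ≈ 78.6°.

78.6°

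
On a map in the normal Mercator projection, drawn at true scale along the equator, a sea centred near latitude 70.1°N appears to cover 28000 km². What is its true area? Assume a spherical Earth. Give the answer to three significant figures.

3240 km²

For Mercator, h = k = sec φ (a conformal cylindrical projection has a single point scale, 1/cos φ).
Areal scale = k² = sec²φ = 1/cos²(70.1°) = 1/0.3404² = 8.631.
True area = apparent / (areal scale) = 28000 / 8.631 ≈ 3240 km².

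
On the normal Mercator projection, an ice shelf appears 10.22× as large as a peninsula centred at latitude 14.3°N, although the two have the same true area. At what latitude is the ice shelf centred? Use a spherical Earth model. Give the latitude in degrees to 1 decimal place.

72.4°

Mercator areal scale is sec²φ, so apparent-area ratio = sec²φ₁ / sec²φ₂ = cos²φ₂ / cos²φ₁.
cos²φ₂ / cos²φ₁ = 10.22  ⇒  cos φ₁ = cos 14.3° / √10.22 = 0.9690/3.197 = 0.3031.
φ₁ = arccos(0.3031) ≈ 72.4°.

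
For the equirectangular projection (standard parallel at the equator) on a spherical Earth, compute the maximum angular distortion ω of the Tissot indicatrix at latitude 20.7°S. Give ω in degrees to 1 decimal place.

3.8°

For the equirectangular projection with φ₀ = 0 (plate carrée), h = 1 along meridians and k = sec φ along parallels.
At 20.7°: h = 1.000, k = 1.069; principal scales a = 1.069, b = 1.000.
sin(ω/2) = (a − b)/(a + b) = 0.06901/2.069 = 0.03335, so ω = 2 arcsin(0.03335) ≈ 3.8°.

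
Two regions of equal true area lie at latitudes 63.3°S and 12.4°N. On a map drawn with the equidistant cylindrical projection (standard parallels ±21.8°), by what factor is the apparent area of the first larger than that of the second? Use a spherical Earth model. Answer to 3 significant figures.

The equidistant cylindrical projection with φ₀ = 21.8° has h = 1 (meridians true) and k = cos φ₀ / cos φ along parallels.
Areal scale at 63.3°: h·k = 1.000 × 2.066 = 2.066.
Areal scale at 12.4°: h·k = 1.000 × 0.9507 = 0.9507.
Ratio = 2.066/0.9507 ≈ 2.17.

2.17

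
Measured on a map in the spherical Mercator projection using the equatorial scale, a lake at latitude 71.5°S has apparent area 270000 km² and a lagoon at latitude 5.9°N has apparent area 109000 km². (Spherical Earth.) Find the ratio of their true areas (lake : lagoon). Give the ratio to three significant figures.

0.252

On Mercator the areal scale is sec²φ, so true area = apparent × cos²φ.
True area of lake: 270000 × cos²(71.5°) = 270000 × 0.1007 = 27180 km².
True area of lagoon: 109000 × cos²(5.9°) = 109000 × 0.9894 = 107800 km².
Ratio = 27180 / 107800 ≈ 0.252.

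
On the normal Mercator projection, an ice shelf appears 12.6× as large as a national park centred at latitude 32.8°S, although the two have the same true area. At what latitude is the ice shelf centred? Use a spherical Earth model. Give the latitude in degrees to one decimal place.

For equal true areas on Mercator, apparent areas scale as sec²φ, so the ratio is cos²φ₂ / cos²φ₁.
cos²φ₂ / cos²φ₁ = 12.6  ⇒  cos φ₁ = cos 32.8° / √12.6 = 0.8406/3.550 = 0.2368.
φ₁ = arccos(0.2368) ≈ 76.3°.

76.3°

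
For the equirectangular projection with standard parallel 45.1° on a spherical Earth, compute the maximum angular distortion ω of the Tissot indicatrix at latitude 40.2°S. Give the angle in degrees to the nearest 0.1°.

4.5°

In the equirectangular projection with standard parallel φ₀ = 45.1° (x = Rλ cos φ₀, y = Rφ), meridians are true-scale (h = 1) and the parallel scale is k = cos φ₀ / cos φ.
At 40.2°: h = 1.000, k = 0.9242; principal scales a = 1.000, b = 0.9242.
sin(ω/2) = (a − b)/(a + b) = 0.07584/1.924 = 0.03941, so ω = 2 arcsin(0.03941) ≈ 4.5°.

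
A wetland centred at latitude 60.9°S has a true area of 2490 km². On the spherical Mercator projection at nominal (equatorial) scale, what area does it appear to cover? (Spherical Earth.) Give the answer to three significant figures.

For Mercator, h = k = sec φ (a conformal cylindrical projection has a single point scale, 1/cos φ).
Areal scale = k² = sec²φ = 1/cos²(60.9°) = 1/0.4863² = 4.228.
Apparent area = 2490 × 4.228 ≈ 10500 km².

10500 km²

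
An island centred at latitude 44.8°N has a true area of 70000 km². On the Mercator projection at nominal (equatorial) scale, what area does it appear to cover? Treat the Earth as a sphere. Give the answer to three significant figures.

For Mercator, h = k = sec φ (a conformal cylindrical projection has a single point scale, 1/cos φ).
Areal scale = k² = sec²φ = 1/cos²(44.8°) = 1/0.7096² = 1.986.
Apparent area = 70000 × 1.986 ≈ 139000 km².

139000 km²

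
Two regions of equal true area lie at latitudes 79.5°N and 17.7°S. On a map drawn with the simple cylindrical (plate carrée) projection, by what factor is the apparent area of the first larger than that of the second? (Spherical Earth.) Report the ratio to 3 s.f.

Plate carrée maps x = Rλ, y = Rφ. The meridian scale is h = 1 and the parallel scale is k = 1/cos φ = sec φ.
Areal scale at 79.5°: h·k = 1.000 × 5.487 = 5.487.
Areal scale at 17.7°: h·k = 1.000 × 1.050 = 1.050.
Ratio = 5.487/1.050 ≈ 5.23.

5.23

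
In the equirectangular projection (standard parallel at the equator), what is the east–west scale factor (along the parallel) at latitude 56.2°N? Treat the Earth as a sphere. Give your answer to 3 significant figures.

For the equirectangular projection with φ₀ = 0 (plate carrée), h = 1 along meridians and k = sec φ along parallels.
k = 1/cos 56.2° = 1/0.5563 = 1.798.

1.80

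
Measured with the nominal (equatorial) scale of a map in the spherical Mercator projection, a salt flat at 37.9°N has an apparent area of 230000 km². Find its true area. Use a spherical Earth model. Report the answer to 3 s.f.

Mercator is conformal, so the point scale is isotropic: h = k = sec φ = 1/cos φ.
Areal scale = k² = sec²φ = 1/cos²(37.9°) = 1/0.7891² = 1.606.
True area = apparent / (areal scale) = 230000 / 1.606 ≈ 143000 km².

143000 km²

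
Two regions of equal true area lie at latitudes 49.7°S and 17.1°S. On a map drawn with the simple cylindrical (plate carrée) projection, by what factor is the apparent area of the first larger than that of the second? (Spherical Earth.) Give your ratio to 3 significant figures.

In the plate carrée (x = Rλ, y = Rφ), meridians are true-scale (h = 1) and parallels are stretched by k = sec φ.
Areal scale at 49.7°: h·k = 1.000 × 1.546 = 1.546.
Areal scale at 17.1°: h·k = 1.000 × 1.046 = 1.046.
Ratio = 1.546/1.046 ≈ 1.48.

1.48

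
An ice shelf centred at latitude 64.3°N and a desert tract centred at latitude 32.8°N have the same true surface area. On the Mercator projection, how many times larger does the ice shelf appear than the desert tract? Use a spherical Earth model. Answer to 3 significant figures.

Mercator is conformal with k = sec φ, so areal scale = k² = sec²φ.
At 64.3°: sec²(64.3°) = 1/0.4337² = 5.317.
At 32.8°: sec²(32.8°) = 1/0.8406² = 1.415.
Ratio = 5.317/1.415 = cos²(32.8°)/cos²(64.3°) ≈ 3.76.

3.76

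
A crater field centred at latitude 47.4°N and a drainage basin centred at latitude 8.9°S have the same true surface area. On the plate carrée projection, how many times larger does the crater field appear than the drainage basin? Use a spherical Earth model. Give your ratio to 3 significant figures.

1.46

For the equirectangular projection with φ₀ = 0 (plate carrée), h = 1 along meridians and k = sec φ along parallels.
Areal scale at 47.4°: h·k = 1.000 × 1.477 = 1.477.
Areal scale at 8.9°: h·k = 1.000 × 1.012 = 1.012.
Ratio = 1.477/1.012 ≈ 1.46.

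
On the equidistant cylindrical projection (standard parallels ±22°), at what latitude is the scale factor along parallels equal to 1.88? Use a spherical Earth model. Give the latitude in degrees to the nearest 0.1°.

60.4°

With standard parallel φ₀ = 22°, the equirectangular projection gives x = Rλ cos φ₀, y = Rφ, so h = 1 and k = cos 22° / cos φ.
k = cos φ₀ / cos φ = 1.88  ⇒  cos φ = cos 22° / 1.88 = 0.4932.
φ = arccos(0.4932) ≈ 60.4°.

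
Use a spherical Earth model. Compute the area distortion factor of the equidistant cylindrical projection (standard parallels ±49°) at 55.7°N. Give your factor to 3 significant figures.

With standard parallel φ₀ = 49°, the equirectangular projection gives x = Rλ cos φ₀, y = Rφ, so h = 1 and k = cos 49° / cos φ.
Areal scale = h·k = 1 × cos φ₀ / cos φ; at 55.7°, h = 1.000, k = 1.164, so h·k = 1.164.

1.16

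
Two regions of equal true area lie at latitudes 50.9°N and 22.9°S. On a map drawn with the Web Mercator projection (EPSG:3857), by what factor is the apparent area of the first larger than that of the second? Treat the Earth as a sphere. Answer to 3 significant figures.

Mercator areal scale is sec²φ.
At 50.9°: sec²(50.9°) = 1/0.6307² = 2.514.
At 22.9°: sec²(22.9°) = 1/0.9212² = 1.178.
Ratio = 2.514/1.178 = cos²(22.9°)/cos²(50.9°) ≈ 2.13.

2.13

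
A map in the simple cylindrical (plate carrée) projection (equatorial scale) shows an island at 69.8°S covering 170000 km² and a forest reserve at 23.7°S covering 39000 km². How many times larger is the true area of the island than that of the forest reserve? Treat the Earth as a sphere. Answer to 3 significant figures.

On the plate carrée, areal scale = h·k = 1 × sec φ, so true area = apparent × cos φ.
True area of island: 170000 × cos(69.8°) = 170000 × 0.3453 = 58700 km².
True area of forest reserve: 39000 × cos(23.7°) = 39000 × 0.9157 = 35710 km².
Ratio = 58700 / 35710 ≈ 1.64.

1.64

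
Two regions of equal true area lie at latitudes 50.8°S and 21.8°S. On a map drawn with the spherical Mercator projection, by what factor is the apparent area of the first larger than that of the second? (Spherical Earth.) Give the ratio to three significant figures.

2.16

Mercator is conformal with k = sec φ, so areal scale = k² = sec²φ.
At 50.8°: sec²(50.8°) = 1/0.6320² = 2.503.
At 21.8°: sec²(21.8°) = 1/0.9285² = 1.160.
Ratio = 2.503/1.160 = cos²(21.8°)/cos²(50.8°) ≈ 2.16.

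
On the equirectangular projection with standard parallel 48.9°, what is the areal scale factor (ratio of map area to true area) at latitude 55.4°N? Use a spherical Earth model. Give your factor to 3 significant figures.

1.16

With standard parallel φ₀ = 48.9°, the equirectangular projection gives x = Rλ cos φ₀, y = Rφ, so h = 1 and k = cos 48.9° / cos φ.
Areal scale = h·k = 1 × cos φ₀ / cos φ; at 55.4°, h = 1.000, k = 1.158, so h·k = 1.158.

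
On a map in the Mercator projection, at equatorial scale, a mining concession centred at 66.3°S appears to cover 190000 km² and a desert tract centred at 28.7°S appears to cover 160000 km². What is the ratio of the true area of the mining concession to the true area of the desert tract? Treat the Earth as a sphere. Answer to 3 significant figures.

Mercator's areal exaggeration is sec²φ; hence true area = (apparent area) · cos²φ.
True area of mining concession: 190000 × cos²(66.3°) = 190000 × 0.1616 = 30700 km².
True area of desert tract: 160000 × cos²(28.7°) = 160000 × 0.7694 = 123100 km².
Ratio = 30700 / 123100 ≈ 0.249.

0.249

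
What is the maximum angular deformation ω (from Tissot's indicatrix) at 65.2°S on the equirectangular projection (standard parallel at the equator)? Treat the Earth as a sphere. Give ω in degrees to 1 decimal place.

48.3°

In the plate carrée (x = Rλ, y = Rφ), meridians are true-scale (h = 1) and parallels are stretched by k = sec φ.
At 65.2°: h = 1.000, k = 2.384; principal scales a = 2.384, b = 1.000.
sin(ω/2) = (a − b)/(a + b) = 1.384/3.384 = 0.4090, so ω = 2 arcsin(0.4090) ≈ 48.3°.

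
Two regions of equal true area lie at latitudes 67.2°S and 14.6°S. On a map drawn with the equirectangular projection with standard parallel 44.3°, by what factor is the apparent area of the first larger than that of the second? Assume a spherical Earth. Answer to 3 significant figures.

In the equirectangular projection with standard parallel φ₀ = 44.3° (x = Rλ cos φ₀, y = Rφ), meridians are true-scale (h = 1) and the parallel scale is k = cos φ₀ / cos φ.
Areal scale at 67.2°: h·k = 1.000 × 1.847 = 1.847.
Areal scale at 14.6°: h·k = 1.000 × 0.7396 = 0.7396.
Ratio = 1.847/0.7396 ≈ 2.50.

2.50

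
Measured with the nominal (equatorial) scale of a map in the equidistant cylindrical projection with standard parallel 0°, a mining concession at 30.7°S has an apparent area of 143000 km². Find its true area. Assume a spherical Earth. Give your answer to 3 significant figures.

123000 km²

For the equirectangular projection with φ₀ = 0 (plate carrée), h = 1 along meridians and k = sec φ along parallels.
Areal scale = h·k = 1 × sec φ; at 30.7°, h = 1.000, k = 1.163, so h·k = 1.163.
True area = apparent / (areal scale) = 143000 / 1.163 ≈ 123000 km².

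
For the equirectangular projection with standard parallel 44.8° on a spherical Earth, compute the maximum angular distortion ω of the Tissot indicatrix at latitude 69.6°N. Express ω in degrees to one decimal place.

The equidistant cylindrical projection with φ₀ = 44.8° has h = 1 (meridians true) and k = cos φ₀ / cos φ along parallels.
At 69.6°: h = 1.000, k = 2.036; principal scales a = 2.036, b = 1.000.
sin(ω/2) = (a − b)/(a + b) = 1.036/3.036 = 0.3412, so ω = 2 arcsin(0.3412) ≈ 39.9°.

39.9°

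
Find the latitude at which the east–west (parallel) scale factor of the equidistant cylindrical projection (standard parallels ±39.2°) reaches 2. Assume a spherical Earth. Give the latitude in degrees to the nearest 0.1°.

In the equirectangular projection with standard parallel φ₀ = 39.2° (x = Rλ cos φ₀, y = Rφ), meridians are true-scale (h = 1) and the parallel scale is k = cos φ₀ / cos φ.
k = cos φ₀ / cos φ = 2  ⇒  cos φ = cos 39.2° / 2 = 0.3875.
φ = arccos(0.3875) ≈ 67.2°.

67.2°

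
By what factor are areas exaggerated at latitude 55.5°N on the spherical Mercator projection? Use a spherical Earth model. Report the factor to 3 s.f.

3.12

Mercator is conformal, so the point scale is isotropic: h = k = sec φ = 1/cos φ.
Areal scale = k² = sec²φ = 1/cos²(55.5°) = 1/0.5664² = 3.117.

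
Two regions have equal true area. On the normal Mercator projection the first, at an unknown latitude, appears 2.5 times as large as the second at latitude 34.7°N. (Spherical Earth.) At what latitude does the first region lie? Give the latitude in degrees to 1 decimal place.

On Mercator, (apparent₁)/(apparent₂) = sec²φ₁ / sec²φ₂ when true areas are equal.
cos²φ₂ / cos²φ₁ = 2.5  ⇒  cos φ₁ = cos 34.7° / √2.5 = 0.8221/1.581 = 0.5200.
φ₁ = arccos(0.5200) ≈ 58.7°.

58.7°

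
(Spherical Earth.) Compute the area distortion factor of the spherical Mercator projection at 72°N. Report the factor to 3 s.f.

Mercator is conformal, so the point scale is isotropic: h = k = sec φ = 1/cos φ.
Areal scale = k² = sec²φ = 1/cos²(72°) = 1/0.3090² = 10.47.

10.5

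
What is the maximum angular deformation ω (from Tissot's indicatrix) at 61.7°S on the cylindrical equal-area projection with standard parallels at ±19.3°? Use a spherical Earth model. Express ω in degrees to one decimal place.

73.3°

A cylindrical equal-area projection with standard parallel φ₀ has meridian scale h = cos φ / cos φ₀ and parallel scale k = cos φ₀ / cos φ (so areas are preserved, h·k = 1).
At 61.7°: h = 0.5023, k = 1.991; principal scales a = 1.991, b = 0.5023.
sin(ω/2) = (a − b)/(a + b) = 1.488/2.493 = 0.5970, so ω = 2 arcsin(0.5970) ≈ 73.3°.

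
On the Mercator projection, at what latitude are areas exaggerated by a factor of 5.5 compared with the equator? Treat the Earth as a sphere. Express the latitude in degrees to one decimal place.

Mercator areal scale is sec²φ.
sec²φ = 5.5  ⇒  cos²φ = 0.1818  ⇒  cos φ = 0.4264.
φ = arccos(0.4264) ≈ 64.8°.

64.8°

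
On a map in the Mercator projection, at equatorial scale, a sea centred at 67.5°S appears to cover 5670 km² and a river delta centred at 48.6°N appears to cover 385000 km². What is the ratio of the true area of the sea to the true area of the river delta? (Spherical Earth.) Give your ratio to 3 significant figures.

Since Mercator area scale is 1/cos²φ, the true area equals the apparent area multiplied by cos²φ.
True area of sea: 5670 × cos²(67.5°) = 5670 × 0.1464 = 830.4 km².
True area of river delta: 385000 × cos²(48.6°) = 385000 × 0.4373 = 168400 km².
Ratio = 830.4 / 168400 ≈ 0.00493.

0.00493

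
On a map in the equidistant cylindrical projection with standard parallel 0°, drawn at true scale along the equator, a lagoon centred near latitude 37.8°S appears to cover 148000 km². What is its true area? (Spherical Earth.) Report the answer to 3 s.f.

117000 km²

In the plate carrée (x = Rλ, y = Rφ), meridians are true-scale (h = 1) and parallels are stretched by k = sec φ.
Areal scale = h·k = 1 × sec φ; at 37.8°, h = 1.000, k = 1.266, so h·k = 1.266.
True area = apparent / (areal scale) = 148000 / 1.266 ≈ 117000 km².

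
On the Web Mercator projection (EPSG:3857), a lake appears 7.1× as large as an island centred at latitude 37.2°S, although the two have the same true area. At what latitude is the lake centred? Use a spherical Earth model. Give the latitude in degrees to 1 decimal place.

For equal true areas on Mercator, apparent areas scale as sec²φ, so the ratio is cos²φ₂ / cos²φ₁.
cos²φ₂ / cos²φ₁ = 7.1  ⇒  cos φ₁ = cos 37.2° / √7.1 = 0.7965/2.665 = 0.2989.
φ₁ = arccos(0.2989) ≈ 72.6°.

72.6°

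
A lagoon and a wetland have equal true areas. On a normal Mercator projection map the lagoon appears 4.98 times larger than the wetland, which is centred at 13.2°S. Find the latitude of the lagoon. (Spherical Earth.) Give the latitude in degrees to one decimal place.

64.1°

On Mercator, (apparent₁)/(apparent₂) = sec²φ₁ / sec²φ₂ when true areas are equal.
cos²φ₂ / cos²φ₁ = 4.98  ⇒  cos φ₁ = cos 13.2° / √4.98 = 0.9736/2.232 = 0.4363.
φ₁ = arccos(0.4363) ≈ 64.1°.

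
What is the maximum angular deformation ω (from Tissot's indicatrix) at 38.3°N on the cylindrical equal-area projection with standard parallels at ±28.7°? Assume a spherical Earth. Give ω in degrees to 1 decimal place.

12.7°

A cylindrical equal-area projection with standard parallel φ₀ has meridian scale h = cos φ / cos φ₀ and parallel scale k = cos φ₀ / cos φ (so areas are preserved, h·k = 1).
At 38.3°: h = 0.8947, k = 1.118; principal scales a = 1.118, b = 0.8947.
sin(ω/2) = (a − b)/(a + b) = 0.2230/2.012 = 0.1108, so ω = 2 arcsin(0.1108) ≈ 12.7°.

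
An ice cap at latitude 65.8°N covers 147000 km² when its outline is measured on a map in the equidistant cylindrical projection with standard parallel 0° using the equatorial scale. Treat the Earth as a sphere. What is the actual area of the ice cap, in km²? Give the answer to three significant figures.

60300 km²

For the equirectangular projection with φ₀ = 0 (plate carrée), h = 1 along meridians and k = sec φ along parallels.
Areal scale = h·k = 1 × sec φ; at 65.8°, h = 1.000, k = 2.439, so h·k = 2.439.
True area = apparent / (areal scale) = 147000 / 2.439 ≈ 60300 km².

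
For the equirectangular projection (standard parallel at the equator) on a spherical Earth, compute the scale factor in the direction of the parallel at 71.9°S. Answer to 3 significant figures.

3.22

Plate carrée maps x = Rλ, y = Rφ. The meridian scale is h = 1 and the parallel scale is k = 1/cos φ = sec φ.
k = 1/cos 71.9° = 1/0.3107 = 3.219.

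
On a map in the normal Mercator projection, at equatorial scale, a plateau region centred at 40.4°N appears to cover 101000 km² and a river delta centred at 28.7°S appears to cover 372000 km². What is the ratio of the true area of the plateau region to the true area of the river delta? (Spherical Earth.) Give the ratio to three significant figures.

0.205

Mercator's areal exaggeration is sec²φ; hence true area = (apparent area) · cos²φ.
True area of plateau region: 101000 × cos²(40.4°) = 101000 × 0.5799 = 58570 km².
True area of river delta: 372000 × cos²(28.7°) = 372000 × 0.7694 = 286200 km².
Ratio = 58570 / 286200 ≈ 0.205.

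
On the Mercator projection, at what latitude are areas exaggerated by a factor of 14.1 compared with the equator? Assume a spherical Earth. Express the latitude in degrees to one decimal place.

Mercator areal scale is sec²φ.
sec²φ = 14.1  ⇒  cos²φ = 0.07092  ⇒  cos φ = 0.2663.
φ = arccos(0.2663) ≈ 74.6°.

74.6°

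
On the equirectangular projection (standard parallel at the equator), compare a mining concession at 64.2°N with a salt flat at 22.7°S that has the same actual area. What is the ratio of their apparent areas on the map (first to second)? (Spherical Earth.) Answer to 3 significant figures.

In the plate carrée (x = Rλ, y = Rφ), meridians are true-scale (h = 1) and parallels are stretched by k = sec φ.
Areal scale at 64.2°: h·k = 1.000 × 2.298 = 2.298.
Areal scale at 22.7°: h·k = 1.000 × 1.084 = 1.084.
Ratio = 2.298/1.084 ≈ 2.12.

2.12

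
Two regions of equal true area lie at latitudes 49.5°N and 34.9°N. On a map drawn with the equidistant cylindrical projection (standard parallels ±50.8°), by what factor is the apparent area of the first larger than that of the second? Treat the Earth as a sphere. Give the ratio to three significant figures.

In the equirectangular projection with standard parallel φ₀ = 50.8° (x = Rλ cos φ₀, y = Rφ), meridians are true-scale (h = 1) and the parallel scale is k = cos φ₀ / cos φ.
Areal scale at 49.5°: h·k = 1.000 × 0.9732 = 0.9732.
Areal scale at 34.9°: h·k = 1.000 × 0.7706 = 0.7706.
Ratio = 0.9732/0.7706 ≈ 1.26.

1.26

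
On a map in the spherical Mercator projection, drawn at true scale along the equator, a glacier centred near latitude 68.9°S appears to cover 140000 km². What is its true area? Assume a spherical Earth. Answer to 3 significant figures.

The Mercator projection is conformal; its linear scale factor is the same in every direction and equals sec φ = 1/cos φ.
Areal scale = k² = sec²φ = 1/cos²(68.9°) = 1/0.3600² = 7.716.
True area = apparent / (areal scale) = 140000 / 7.716 ≈ 18100 km².

18100 km²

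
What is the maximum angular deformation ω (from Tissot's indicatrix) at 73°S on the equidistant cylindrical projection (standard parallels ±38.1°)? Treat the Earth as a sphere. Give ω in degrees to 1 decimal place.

The equidistant cylindrical projection with φ₀ = 38.1° has h = 1 (meridians true) and k = cos φ₀ / cos φ along parallels.
At 73°: h = 1.000, k = 2.692; principal scales a = 2.692, b = 1.000.
sin(ω/2) = (a − b)/(a + b) = 1.692/3.692 = 0.4582, so ω = 2 arcsin(0.4582) ≈ 54.5°.

54.5°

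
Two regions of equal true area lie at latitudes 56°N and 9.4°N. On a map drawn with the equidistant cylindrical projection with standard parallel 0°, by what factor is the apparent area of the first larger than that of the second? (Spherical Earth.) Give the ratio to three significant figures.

1.76

In the plate carrée (x = Rλ, y = Rφ), meridians are true-scale (h = 1) and parallels are stretched by k = sec φ.
Areal scale at 56°: h·k = 1.000 × 1.788 = 1.788.
Areal scale at 9.4°: h·k = 1.000 × 1.014 = 1.014.
Ratio = 1.788/1.014 ≈ 1.76.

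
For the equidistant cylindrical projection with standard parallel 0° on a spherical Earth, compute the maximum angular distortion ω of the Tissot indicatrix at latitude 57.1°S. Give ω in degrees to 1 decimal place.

34.4°

In the plate carrée (x = Rλ, y = Rφ), meridians are true-scale (h = 1) and parallels are stretched by k = sec φ.
At 57.1°: h = 1.000, k = 1.841; principal scales a = 1.841, b = 1.000.
sin(ω/2) = (a − b)/(a + b) = 0.8410/2.841 = 0.2960, so ω = 2 arcsin(0.2960) ≈ 34.4°.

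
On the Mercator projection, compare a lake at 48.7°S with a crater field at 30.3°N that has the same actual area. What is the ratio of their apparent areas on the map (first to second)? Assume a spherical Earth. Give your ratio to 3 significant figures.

Mercator areal scale is sec²φ.
At 48.7°: sec²(48.7°) = 1/0.6600² = 2.296.
At 30.3°: sec²(30.3°) = 1/0.8634² = 1.341.
Ratio = 2.296/1.341 = cos²(30.3°)/cos²(48.7°) ≈ 1.71.

1.71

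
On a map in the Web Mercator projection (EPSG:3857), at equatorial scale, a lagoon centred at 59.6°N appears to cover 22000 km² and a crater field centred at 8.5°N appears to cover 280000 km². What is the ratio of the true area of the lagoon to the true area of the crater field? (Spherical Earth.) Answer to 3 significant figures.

0.0206

On Mercator the areal scale is sec²φ, so true area = apparent × cos²φ.
True area of lagoon: 22000 × cos²(59.6°) = 22000 × 0.2561 = 5634 km².
True area of crater field: 280000 × cos²(8.5°) = 280000 × 0.9782 = 273900 km².
Ratio = 5634 / 273900 ≈ 0.0206.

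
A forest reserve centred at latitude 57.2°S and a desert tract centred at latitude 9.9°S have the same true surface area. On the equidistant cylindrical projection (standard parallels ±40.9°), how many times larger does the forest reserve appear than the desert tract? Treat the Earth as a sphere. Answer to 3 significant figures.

1.82

In the equirectangular projection with standard parallel φ₀ = 40.9° (x = Rλ cos φ₀, y = Rφ), meridians are true-scale (h = 1) and the parallel scale is k = cos φ₀ / cos φ.
Areal scale at 57.2°: h·k = 1.000 × 1.395 = 1.395.
Areal scale at 9.9°: h·k = 1.000 × 0.7673 = 0.7673.
Ratio = 1.395/0.7673 ≈ 1.82.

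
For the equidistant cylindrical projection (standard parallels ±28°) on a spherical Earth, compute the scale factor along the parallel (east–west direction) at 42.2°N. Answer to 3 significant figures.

1.19

The equidistant cylindrical projection with φ₀ = 28° has h = 1 (meridians true) and k = cos φ₀ / cos φ along parallels.
k = cos 28° / cos 42.2° = 0.8829/0.7408 = 1.192.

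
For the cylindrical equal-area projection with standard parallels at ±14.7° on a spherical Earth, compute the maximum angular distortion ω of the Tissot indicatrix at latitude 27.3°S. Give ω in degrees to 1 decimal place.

9.7°

Cylindrical equal-area (φ₀ = 14.7°): h = cos φ / cos 14.7° along meridians, k = cos 14.7° / cos φ along parallels; h·k = 1.
At 27.3°: h = 0.9187, k = 1.089; principal scales a = 1.089, b = 0.9187.
sin(ω/2) = (a − b)/(a + b) = 0.1698/2.007 = 0.08461, so ω = 2 arcsin(0.08461) ≈ 9.7°.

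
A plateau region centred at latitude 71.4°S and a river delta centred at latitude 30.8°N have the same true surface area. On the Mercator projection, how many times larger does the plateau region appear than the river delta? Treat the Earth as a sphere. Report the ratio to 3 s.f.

7.25

On Mercator, area is exaggerated by sec²φ = 1/cos²φ.
At 71.4°: sec²(71.4°) = 1/0.3190² = 9.829.
At 30.8°: sec²(30.8°) = 1/0.8590² = 1.355.
Ratio = 9.829/1.355 = cos²(30.8°)/cos²(71.4°) ≈ 7.25.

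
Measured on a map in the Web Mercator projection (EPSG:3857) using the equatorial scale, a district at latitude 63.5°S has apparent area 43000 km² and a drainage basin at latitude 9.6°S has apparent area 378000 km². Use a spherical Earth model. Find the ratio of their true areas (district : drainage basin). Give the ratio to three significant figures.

0.0233

On Mercator the areal scale is sec²φ, so true area = apparent × cos²φ.
True area of district: 43000 × cos²(63.5°) = 43000 × 0.1991 = 8561 km².
True area of drainage basin: 378000 × cos²(9.6°) = 378000 × 0.9722 = 367500 km².
Ratio = 8561 / 367500 ≈ 0.0233.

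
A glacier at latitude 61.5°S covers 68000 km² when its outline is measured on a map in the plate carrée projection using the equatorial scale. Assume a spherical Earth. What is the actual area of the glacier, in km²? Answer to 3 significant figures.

32400 km²

Plate carrée maps x = Rλ, y = Rφ. The meridian scale is h = 1 and the parallel scale is k = 1/cos φ = sec φ.
Areal scale = h·k = 1 × sec φ; at 61.5°, h = 1.000, k = 2.096, so h·k = 2.096.
True area = apparent / (areal scale) = 68000 / 2.096 ≈ 32400 km².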